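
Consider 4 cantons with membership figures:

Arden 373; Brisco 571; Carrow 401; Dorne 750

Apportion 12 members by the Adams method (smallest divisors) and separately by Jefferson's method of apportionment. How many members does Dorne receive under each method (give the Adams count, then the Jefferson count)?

Adams: Arden 2, Brisco 3, Carrow 3, Dorne 4.
Jefferson: Arden 2, Brisco 3, Carrow 2, Dorne 5.
Dorne gets 4 under Adams and 5 under Jefferson.

4 and 5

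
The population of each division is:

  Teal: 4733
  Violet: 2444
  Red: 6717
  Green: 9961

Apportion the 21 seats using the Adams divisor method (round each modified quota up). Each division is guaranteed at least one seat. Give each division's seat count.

Teal 4, Violet 2, Red 6, Green 9

Standard divisor 23855/21 ≈ 1135.952; standard quotas: Teal 4.167, Violet 2.151, Red 5.913, Green 8.769.
Rounding up gives 5, 3, 6, 9 = 23 seats, so the divisor must be adjusted.
With modified divisor 1238.19: modified quotas Teal 3.823, Violet 1.974, Red 5.425, Green 8.045.
Rounding up: Teal 4, Violet 2, Red 6, Green 9 (total 21).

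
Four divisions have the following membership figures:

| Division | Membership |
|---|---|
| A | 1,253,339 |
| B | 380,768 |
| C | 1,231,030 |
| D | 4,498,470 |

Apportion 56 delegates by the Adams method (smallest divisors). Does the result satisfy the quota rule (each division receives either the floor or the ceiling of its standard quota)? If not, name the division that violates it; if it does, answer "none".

Standard quotas: A 9.532, B 2.896, C 9.362, D 34.211.
Adams allocation: A 10, B 3, C 10, D 33.
D has quota 34.211 (lower 34, upper 35) but receives 33 — outside the quota interval.

D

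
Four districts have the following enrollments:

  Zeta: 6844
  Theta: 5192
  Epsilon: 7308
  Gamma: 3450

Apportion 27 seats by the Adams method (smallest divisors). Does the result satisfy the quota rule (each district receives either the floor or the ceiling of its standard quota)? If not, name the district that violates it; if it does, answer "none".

none

Standard quotas: Zeta 8.107, Theta 6.150, Epsilon 8.656, Gamma 4.087.
Adams allocation: Zeta 8, Theta 6, Epsilon 9, Gamma 4.
Every allocation lies between the lower and upper quota.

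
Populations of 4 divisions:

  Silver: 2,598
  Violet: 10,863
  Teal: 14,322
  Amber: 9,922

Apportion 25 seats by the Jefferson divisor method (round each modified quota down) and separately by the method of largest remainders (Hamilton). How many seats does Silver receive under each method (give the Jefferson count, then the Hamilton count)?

Jefferson: Silver 1, Violet 7, Teal 10, Amber 7.
Hamilton: Silver 2, Violet 7, Teal 9, Amber 7.
Silver gets 1 under Jefferson and 2 under Hamilton.

1 and 2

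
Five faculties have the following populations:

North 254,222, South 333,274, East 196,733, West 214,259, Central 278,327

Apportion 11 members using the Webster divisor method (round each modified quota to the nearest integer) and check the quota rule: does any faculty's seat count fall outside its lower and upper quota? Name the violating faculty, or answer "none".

Standard quotas: North 2.190, South 2.871, East 1.695, West 1.846, Central 2.398.
Webster allocation: North 2, South 3, East 2, West 2, Central 2.
Every allocation lies between the lower and upper quota.

none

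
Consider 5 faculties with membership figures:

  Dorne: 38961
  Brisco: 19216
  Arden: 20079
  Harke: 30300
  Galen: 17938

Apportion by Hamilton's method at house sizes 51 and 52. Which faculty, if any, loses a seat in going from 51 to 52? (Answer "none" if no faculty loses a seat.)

none

At 51 seats: Dorne 16, Brisco 8, Arden 8, Harke 12, Galen 7.
At 52 seats: Dorne 16, Brisco 8, Arden 8, Harke 13, Galen 7.
No faculty's allocation decreased.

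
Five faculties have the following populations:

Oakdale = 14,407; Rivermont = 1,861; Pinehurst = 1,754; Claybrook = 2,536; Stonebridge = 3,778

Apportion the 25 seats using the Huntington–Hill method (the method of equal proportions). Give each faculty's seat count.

Oakdale 14; Rivermont 2; Pinehurst 2; Claybrook 3; Stonebridge 4

With divisor 1015: modified quotas Oakdale 14.194, Rivermont 1.833, Pinehurst 1.728, Claybrook 2.499, Stonebridge 3.722.
Geometric-mean thresholds: Oakdale √(14·15)=14.491, Rivermont √(1·2)=1.414, Pinehurst √(1·2)=1.414, Claybrook √(2·3)=2.449, Stonebridge √(3·4)=3.464.
Each quota rounded against its threshold gives Oakdale 14, Rivermont 2, Pinehurst 2, Claybrook 3, Stonebridge 4 (total 25).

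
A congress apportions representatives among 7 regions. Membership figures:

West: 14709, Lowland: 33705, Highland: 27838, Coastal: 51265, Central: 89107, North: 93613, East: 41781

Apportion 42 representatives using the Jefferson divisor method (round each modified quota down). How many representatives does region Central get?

Standard divisor 352018/42 ≈ 8381.381; standard quotas: West 1.755, Lowland 4.021, Highland 3.321, Coastal 6.117, Central 10.632, North 11.169, East 4.985.
Rounding down gives 1, 4, 3, 6, 10, 11, 4 = 39 seats, so the divisor must be adjusted.
With modified divisor 7600: modified quotas West 1.935, Lowland 4.435, Highland 3.663, Coastal 6.745, Central 11.725, North 12.318, East 5.497.
Rounding down: West 1, Lowland 4, Highland 3, Coastal 6, Central 11, North 12, East 5 (total 42).
Central receives 11.

11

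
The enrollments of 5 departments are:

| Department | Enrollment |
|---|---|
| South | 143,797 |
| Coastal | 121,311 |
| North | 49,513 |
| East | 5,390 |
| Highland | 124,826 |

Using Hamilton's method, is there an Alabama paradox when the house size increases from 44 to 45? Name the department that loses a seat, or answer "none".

East

At 44 seats: South 14, Coastal 12, North 5, East 1, Highland 12.
At 45 seats: South 15, Coastal 12, North 5, East 0, Highland 13.
East drops from 1 to 0.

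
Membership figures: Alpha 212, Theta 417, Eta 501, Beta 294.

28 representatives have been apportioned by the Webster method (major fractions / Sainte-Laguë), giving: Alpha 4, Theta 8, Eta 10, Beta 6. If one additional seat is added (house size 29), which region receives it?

Priority for the next seat is population ÷ (current seats + 0.5).
Priorities: Alpha 47.111, Theta 49.059, Eta 47.714, Beta 45.231.
Highest priority: Theta.

Theta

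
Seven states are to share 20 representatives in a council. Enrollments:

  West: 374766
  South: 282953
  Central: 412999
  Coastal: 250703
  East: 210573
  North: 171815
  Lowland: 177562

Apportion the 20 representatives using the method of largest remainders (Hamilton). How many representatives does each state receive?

Standard divisor: 1881371 ÷ 20 ≈ 94068.55.
Standard quotas: West 3.9840, South 3.0079, Central 4.3904, Coastal 2.6651, East 2.2385, North 1.8265, Lowland 1.8876.
Lower quotas: West 3, South 3, Central 4, Coastal 2, East 2, North 1, Lowland 1 (sum 16, leaving 4 seats).
Remainders in descending order: West 0.9840, Lowland 0.8876, North 0.8265, Coastal 0.6651, Central 0.3904, East 0.2385, South 0.0079.
The surplus seats go to West, Lowland, North, Coastal.

West 4, South 3, Central 4, Coastal 3, East 2, North 2, Lowland 2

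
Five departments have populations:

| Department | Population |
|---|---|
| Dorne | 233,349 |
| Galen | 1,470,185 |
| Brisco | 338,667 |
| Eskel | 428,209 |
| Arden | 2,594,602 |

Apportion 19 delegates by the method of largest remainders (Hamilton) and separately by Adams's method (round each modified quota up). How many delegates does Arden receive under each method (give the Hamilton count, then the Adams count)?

Hamilton: Dorne 1, Galen 5, Brisco 1, Eskel 2, Arden 10.
Adams: Dorne 1, Galen 5, Brisco 2, Eskel 2, Arden 9.
Arden gets 10 under Hamilton and 9 under Adams.

10 and 9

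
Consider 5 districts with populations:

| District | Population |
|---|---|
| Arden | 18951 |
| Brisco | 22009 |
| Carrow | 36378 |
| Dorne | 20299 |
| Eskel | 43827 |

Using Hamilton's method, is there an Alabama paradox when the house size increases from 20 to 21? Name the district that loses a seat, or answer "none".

none

At 20 seats: Arden 3, Brisco 3, Carrow 5, Dorne 3, Eskel 6.
At 21 seats: Arden 3, Brisco 3, Carrow 5, Dorne 3, Eskel 7.
No district's allocation decreased.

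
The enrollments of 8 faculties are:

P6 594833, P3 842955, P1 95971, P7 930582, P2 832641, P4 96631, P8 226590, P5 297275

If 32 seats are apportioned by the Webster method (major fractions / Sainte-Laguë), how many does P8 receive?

2

Standard divisor 3917478/32 ≈ 122421.188; standard quotas: P6 4.859, P3 6.886, P1 0.784, P7 7.601, P2 6.801, P4 0.789, P8 1.851, P5 2.428.
Rounding to the nearest integer gives 5, 7, 1, 8, 7, 1, 2, 2 = 33 seats, so the divisor must be adjusted.
With modified divisor 126100: modified quotas P6 4.717, P3 6.685, P1 0.761, P7 7.380, P2 6.603, P4 0.766, P8 1.797, P5 2.357.
Rounding to the nearest integer: P6 5, P3 7, P1 1, P7 7, P2 7, P4 1, P8 2, P5 2 (total 32).
P8 receives 2.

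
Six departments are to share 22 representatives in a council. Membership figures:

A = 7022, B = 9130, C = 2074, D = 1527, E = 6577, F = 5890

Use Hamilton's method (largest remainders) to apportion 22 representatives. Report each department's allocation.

A 5; B 6; C 1; D 1; E 5; F 4

Standard divisor: 32220 ÷ 22 ≈ 1464.545.
Standard quotas: A 4.7947, B 6.2340, C 1.4161, D 1.0426, E 4.4908, F 4.0217.
Lower quotas: A 4, B 6, C 1, D 1, E 4, F 4 (sum 20, leaving 2 seats).
Remainders in descending order: A 0.7947, E 0.4908, C 0.4161, B 0.2340, D 0.0426, F 0.0217.
Largest remainders: A, E receive the extra seats.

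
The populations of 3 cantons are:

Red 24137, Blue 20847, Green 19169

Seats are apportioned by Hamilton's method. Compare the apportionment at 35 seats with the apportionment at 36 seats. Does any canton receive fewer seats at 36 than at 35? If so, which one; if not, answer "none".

At 35 seats: Red 13, Blue 11, Green 11.
At 36 seats: Red 13, Blue 12, Green 11.
No canton's allocation decreased.

none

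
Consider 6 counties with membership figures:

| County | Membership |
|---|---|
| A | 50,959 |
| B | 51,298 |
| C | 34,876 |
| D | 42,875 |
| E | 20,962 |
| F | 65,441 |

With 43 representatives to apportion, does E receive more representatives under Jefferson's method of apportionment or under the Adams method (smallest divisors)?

Adams

Jefferson: A 8, B 8, C 6, D 7, E 3, F 11.
Adams: A 8, B 8, C 6, D 7, E 4, F 10.
E gets 3 under Jefferson and 4 under Adams.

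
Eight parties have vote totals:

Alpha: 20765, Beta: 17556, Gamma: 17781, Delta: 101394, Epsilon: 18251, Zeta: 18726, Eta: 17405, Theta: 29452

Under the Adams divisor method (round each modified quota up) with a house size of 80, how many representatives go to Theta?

Standard divisor 241330/80 ≈ 3016.625; standard quotas: Alpha 6.884, Beta 5.820, Gamma 5.894, Delta 33.612, Epsilon 6.050, Zeta 6.208, Eta 5.770, Theta 9.763.
Rounding up gives 7, 6, 6, 34, 7, 7, 6, 10 = 83 seats, so the divisor must be adjusted.
With modified divisor 3140: modified quotas Alpha 6.613, Beta 5.591, Gamma 5.663, Delta 32.291, Epsilon 5.812, Zeta 5.964, Eta 5.543, Theta 9.380.
Rounding up: Alpha 7, Beta 6, Gamma 6, Delta 33, Epsilon 6, Zeta 6, Eta 6, Theta 10 (total 80).
Theta receives 10.

10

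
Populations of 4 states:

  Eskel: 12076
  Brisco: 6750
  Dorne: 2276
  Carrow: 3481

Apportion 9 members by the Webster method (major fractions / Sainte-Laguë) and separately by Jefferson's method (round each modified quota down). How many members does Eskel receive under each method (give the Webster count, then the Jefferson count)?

Webster: Eskel 4, Brisco 3, Dorne 1, Carrow 1.
Jefferson: Eskel 5, Brisco 2, Dorne 1, Carrow 1.
Eskel gets 4 under Webster and 5 under Jefferson.

4 and 5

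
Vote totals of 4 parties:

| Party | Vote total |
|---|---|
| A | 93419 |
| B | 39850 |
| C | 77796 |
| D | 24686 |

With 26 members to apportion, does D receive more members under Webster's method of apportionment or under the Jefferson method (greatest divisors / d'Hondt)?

Webster

Webster: A 10, B 4, C 9, D 3.
Jefferson: A 11, B 4, C 9, D 2.
D gets 3 under Webster and 2 under Jefferson.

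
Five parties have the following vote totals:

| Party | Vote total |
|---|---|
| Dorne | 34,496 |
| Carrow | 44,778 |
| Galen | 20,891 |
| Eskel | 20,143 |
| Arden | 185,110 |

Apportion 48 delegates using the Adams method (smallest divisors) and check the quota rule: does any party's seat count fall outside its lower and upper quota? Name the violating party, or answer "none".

Standard quotas: Dorne 5.421, Carrow 7.037, Galen 3.283, Eskel 3.166, Arden 29.092.
Adams allocation: Dorne 6, Carrow 7, Galen 4, Eskel 3, Arden 28.
Arden has quota 29.092 (lower 29, upper 30) but receives 28 — outside the quota interval.

Arden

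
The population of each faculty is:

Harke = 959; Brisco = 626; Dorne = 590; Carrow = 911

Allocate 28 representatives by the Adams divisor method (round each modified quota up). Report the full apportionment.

Standard divisor 3086/28 ≈ 110.214; standard quotas: Harke 8.701, Brisco 5.680, Dorne 5.353, Carrow 8.266.
Rounding up gives 9, 6, 6, 9 = 30 seats, so the divisor must be adjusted.
With modified divisor 119: modified quotas Harke 8.059, Brisco 5.261, Dorne 4.958, Carrow 7.655.
Rounding up: Harke 9, Brisco 6, Dorne 5, Carrow 8 (total 28).

Harke 9, Brisco 6, Dorne 5, Carrow 8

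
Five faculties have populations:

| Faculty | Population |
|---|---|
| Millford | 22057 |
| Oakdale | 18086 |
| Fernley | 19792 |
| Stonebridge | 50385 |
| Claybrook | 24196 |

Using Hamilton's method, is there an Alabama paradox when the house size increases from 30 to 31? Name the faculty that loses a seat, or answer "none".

At 30 seats: Millford 5, Oakdale 4, Fernley 5, Stonebridge 11, Claybrook 5.
At 31 seats: Millford 5, Oakdale 4, Fernley 4, Stonebridge 12, Claybrook 6.
Fernley drops from 5 to 4.

Fernley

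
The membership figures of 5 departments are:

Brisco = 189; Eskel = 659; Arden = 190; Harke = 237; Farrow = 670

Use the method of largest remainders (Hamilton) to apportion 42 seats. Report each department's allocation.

The standard divisor is 1945/42 ≈ 46.31.
Standard quotas: Brisco 4.081, Eskel 14.230, Arden 4.103, Harke 5.118, Farrow 14.468.
Lower quotas: Brisco 4, Eskel 14, Arden 4, Harke 5, Farrow 14 (sum 41, leaving 1 seat).
Remainders in descending order: Farrow 0.468, Eskel 0.230, Harke 0.118, Arden 0.103, Brisco 0.081.
Largest remainder: Farrow receives the extra seat.

Brisco 4; Eskel 14; Arden 4; Harke 5; Farrow 15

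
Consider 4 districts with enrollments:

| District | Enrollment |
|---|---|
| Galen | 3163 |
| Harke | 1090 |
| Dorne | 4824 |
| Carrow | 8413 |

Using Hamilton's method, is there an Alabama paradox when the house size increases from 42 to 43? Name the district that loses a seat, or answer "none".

Harke

At 42 seats: Galen 8, Harke 3, Dorne 11, Carrow 20.
At 43 seats: Galen 8, Harke 2, Dorne 12, Carrow 21.
Harke drops from 3 to 2.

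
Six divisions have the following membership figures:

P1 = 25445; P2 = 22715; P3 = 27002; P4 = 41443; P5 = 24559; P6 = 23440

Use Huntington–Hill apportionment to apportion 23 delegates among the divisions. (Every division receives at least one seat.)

With divisor 7217: modified quotas P1 3.526, P2 3.147, P3 3.741, P4 5.742, P5 3.403, P6 3.248.
Geometric-mean thresholds: P1 √(3·4)=3.464, P2 √(3·4)=3.464, P3 √(3·4)=3.464, P4 √(5·6)=5.477, P5 √(3·4)=3.464, P6 √(3·4)=3.464.
Each quota rounded against its threshold gives P1 4, P2 3, P3 4, P4 6, P5 3, P6 3 (total 23).

P1 4, P2 3, P3 4, P4 6, P5 3, P6 3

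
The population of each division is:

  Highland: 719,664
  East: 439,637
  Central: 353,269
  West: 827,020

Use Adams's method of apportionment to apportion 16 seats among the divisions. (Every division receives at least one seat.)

Standard divisor 2339590/16 ≈ 146224.375; standard quotas: Highland 4.922, East 3.007, Central 2.416, West 5.656.
Rounding up gives 5, 4, 3, 6 = 18 seats, so the divisor must be adjusted.
With modified divisor 171000: modified quotas Highland 4.209, East 2.571, Central 2.066, West 4.836.
Rounding up: Highland 5, East 3, Central 3, West 5 (total 16).

Highland 5; East 3; Central 3; West 5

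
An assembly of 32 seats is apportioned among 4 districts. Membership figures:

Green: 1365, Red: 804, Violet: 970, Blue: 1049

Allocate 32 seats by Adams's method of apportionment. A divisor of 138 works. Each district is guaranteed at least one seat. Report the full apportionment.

With modified divisor 138: modified quotas Green 9.891, Red 5.826, Violet 7.029, Blue 7.601.
Rounding up: Green 10, Red 6, Violet 8, Blue 8 (total 32).

Green=10, Red=6, Violet=8, Blue=8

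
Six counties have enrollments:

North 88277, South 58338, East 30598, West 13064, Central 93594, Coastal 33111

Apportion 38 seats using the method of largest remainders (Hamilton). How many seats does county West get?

The standard divisor is 316982/38 ≈ 8341.632.
Standard quotas: North 10.5827, South 6.9936, East 3.6681, West 1.5661, Central 11.2201, Coastal 3.9694.
Lower quotas: North 10, South 6, East 3, West 1, Central 11, Coastal 3 (sum 34, leaving 4 seats).
Remainders in descending order: South 0.9936, Coastal 0.9694, East 0.6681, North 0.5827, West 0.5661, Central 0.2201.
Largest remainders: South, Coastal, East, North receive the extra seats.
West receives 1.

1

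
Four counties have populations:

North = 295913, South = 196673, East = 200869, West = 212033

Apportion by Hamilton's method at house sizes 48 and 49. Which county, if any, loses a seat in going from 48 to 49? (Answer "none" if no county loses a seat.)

At 48 seats: North 16, South 10, East 11, West 11.
At 49 seats: North 16, South 11, East 11, West 11.
No county's allocation decreased.

none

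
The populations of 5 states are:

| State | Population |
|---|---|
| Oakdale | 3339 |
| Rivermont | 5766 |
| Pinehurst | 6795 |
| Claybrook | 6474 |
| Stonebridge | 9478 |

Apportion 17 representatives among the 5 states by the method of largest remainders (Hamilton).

Standard divisor: 31852 ÷ 17 ≈ 1873.647.
Standard quotas: Oakdale 1.7821, Rivermont 3.0774, Pinehurst 3.6266, Claybrook 3.4553, Stonebridge 5.0586.
Lower quotas: Oakdale 1, Rivermont 3, Pinehurst 3, Claybrook 3, Stonebridge 5 (sum 15, leaving 2 seats).
Remainders in descending order: Oakdale 0.7821, Pinehurst 0.6266, Claybrook 0.4553, Rivermont 0.0774, Stonebridge 0.0586.
Largest remainders: Oakdale, Pinehurst receive the extra seats.

Oakdale: 2; Rivermont: 3; Pinehurst: 4; Claybrook: 3; Stonebridge: 5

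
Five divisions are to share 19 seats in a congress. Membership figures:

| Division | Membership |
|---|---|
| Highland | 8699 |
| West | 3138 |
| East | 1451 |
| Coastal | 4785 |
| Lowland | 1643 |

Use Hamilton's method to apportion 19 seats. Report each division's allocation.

Highland=8, West=3, East=1, Coastal=5, Lowland=2

The standard divisor is 19716/19 ≈ 1037.684.
Standard quotas: Highland 8.3831, West 3.0240, East 1.3983, Coastal 4.6112, Lowland 1.5833.
Lower quotas: Highland 8, West 3, East 1, Coastal 4, Lowland 1 (sum 17, leaving 2 seats).
Remainders in descending order: Coastal 0.6112, Lowland 0.5833, East 0.3983, Highland 0.3831, West 0.0240.
The surplus seats go to Coastal, Lowland.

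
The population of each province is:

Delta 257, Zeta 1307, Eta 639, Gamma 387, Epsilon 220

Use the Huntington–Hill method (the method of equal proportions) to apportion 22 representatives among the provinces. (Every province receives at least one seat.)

Delta 2; Zeta 10; Eta 5; Gamma 3; Epsilon 2

With divisor 131: modified quotas Delta 1.962, Zeta 9.977, Eta 4.878, Gamma 2.954, Epsilon 1.679.
Geometric-mean thresholds: Delta √(1·2)=1.414, Zeta √(9·10)=9.487, Eta √(4·5)=4.472, Gamma √(2·3)=2.449, Epsilon √(1·2)=1.414.
Each quota rounded against its threshold gives Delta 2, Zeta 10, Eta 5, Gamma 3, Epsilon 2 (total 22).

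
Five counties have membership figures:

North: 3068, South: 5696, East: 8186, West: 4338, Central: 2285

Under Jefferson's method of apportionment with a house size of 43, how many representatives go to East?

15

Standard divisor 23573/43 ≈ 548.209; standard quotas: North 5.596, South 10.390, East 14.932, West 7.913, Central 4.168.
Rounding down gives 5, 10, 14, 7, 4 = 40 seats, so the divisor must be adjusted.
With modified divisor 515: modified quotas North 5.957, South 11.060, East 15.895, West 8.423, Central 4.437.
Rounding down: North 5, South 11, East 15, West 8, Central 4 (total 43).
East receives 15.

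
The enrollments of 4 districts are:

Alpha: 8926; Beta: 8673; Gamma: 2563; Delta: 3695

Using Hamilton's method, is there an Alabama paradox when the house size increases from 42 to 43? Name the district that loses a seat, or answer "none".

Gamma

At 42 seats: Alpha 16, Beta 15, Gamma 5, Delta 6.
At 43 seats: Alpha 16, Beta 16, Gamma 4, Delta 7.
Gamma drops from 5 to 4.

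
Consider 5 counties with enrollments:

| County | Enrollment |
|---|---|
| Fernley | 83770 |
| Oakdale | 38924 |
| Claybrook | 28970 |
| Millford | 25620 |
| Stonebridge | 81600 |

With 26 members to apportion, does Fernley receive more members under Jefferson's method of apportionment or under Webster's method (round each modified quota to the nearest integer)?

Jefferson: Fernley 9, Oakdale 4, Claybrook 3, Millford 2, Stonebridge 8.
Webster: Fernley 8, Oakdale 4, Claybrook 3, Millford 3, Stonebridge 8.
Fernley gets 9 under Jefferson and 8 under Webster.

Jefferson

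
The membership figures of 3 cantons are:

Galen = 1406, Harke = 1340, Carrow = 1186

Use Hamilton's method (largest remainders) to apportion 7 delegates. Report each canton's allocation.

The standard divisor is 3932/7 ≈ 561.714.
Standard quotas: Galen 2.503, Harke 2.386, Carrow 2.111.
Lower quotas: Galen 2, Harke 2, Carrow 2 (sum 6, leaving 1 seat).
Remainders in descending order: Galen 0.503, Harke 0.386, Carrow 0.111.
The surplus seat goes to Galen.

Galen: 3; Harke: 2; Carrow: 2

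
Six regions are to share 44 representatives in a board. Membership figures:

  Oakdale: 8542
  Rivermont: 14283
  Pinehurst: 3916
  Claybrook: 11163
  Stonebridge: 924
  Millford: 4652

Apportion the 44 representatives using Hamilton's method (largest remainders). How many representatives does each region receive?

Total 43480; standard divisor 43480/44 ≈ 988.182.
Standard quotas: Oakdale 8.6442, Rivermont 14.4538, Pinehurst 3.9628, Claybrook 11.2965, Stonebridge 0.9351, Millford 4.7076.
Lower quotas: Oakdale 8, Rivermont 14, Pinehurst 3, Claybrook 11, Stonebridge 0, Millford 4 (sum 40, leaving 4 seats).
Remainders in descending order: Pinehurst 0.9628, Stonebridge 0.9351, Millford 0.7076, Oakdale 0.6442, Rivermont 0.4538, Claybrook 0.2965.
Largest remainders: Pinehurst, Stonebridge, Millford, Oakdale receive the extra seats.

Oakdale=9, Rivermont=14, Pinehurst=4, Claybrook=11, Stonebridge=1, Millford=5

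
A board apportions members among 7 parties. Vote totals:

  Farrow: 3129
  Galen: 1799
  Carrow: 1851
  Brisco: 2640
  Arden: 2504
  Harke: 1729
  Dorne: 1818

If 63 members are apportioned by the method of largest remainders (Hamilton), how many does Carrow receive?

Standard divisor: 15470 ÷ 63 ≈ 245.556.
Standard quotas: Farrow 12.743, Galen 7.326, Carrow 7.538, Brisco 10.751, Arden 10.197, Harke 7.041, Dorne 7.404.
Lower quotas: Farrow 12, Galen 7, Carrow 7, Brisco 10, Arden 10, Harke 7, Dorne 7 (sum 60, leaving 3 seats).
Remainders in descending order: Brisco 0.751, Farrow 0.743, Carrow 0.538, Dorne 0.404, Galen 0.326, Arden 0.197, Harke 0.041.
Largest remainders: Brisco, Farrow, Carrow receive the extra seats.
Carrow receives 8.

8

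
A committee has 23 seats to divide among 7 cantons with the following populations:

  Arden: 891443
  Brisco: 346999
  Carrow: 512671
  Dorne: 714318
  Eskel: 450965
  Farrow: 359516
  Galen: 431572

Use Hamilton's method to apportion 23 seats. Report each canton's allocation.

Total 3707484; standard divisor 3707484/23 ≈ 161194.957.
Standard quotas: Arden 5.5302, Brisco 2.1527, Carrow 3.1804, Dorne 4.4314, Eskel 2.7976, Farrow 2.2303, Galen 2.6773.
Lower quotas: Arden 5, Brisco 2, Carrow 3, Dorne 4, Eskel 2, Farrow 2, Galen 2 (sum 20, leaving 3 seats).
Remainders in descending order: Eskel 0.7976, Galen 0.6773, Arden 0.5302, Dorne 0.4314, Farrow 0.2303, Carrow 0.1804, Brisco 0.1527.
The surplus seats go to Eskel, Galen, Arden.

Arden=6, Brisco=2, Carrow=3, Dorne=4, Eskel=3, Farrow=2, Galen=3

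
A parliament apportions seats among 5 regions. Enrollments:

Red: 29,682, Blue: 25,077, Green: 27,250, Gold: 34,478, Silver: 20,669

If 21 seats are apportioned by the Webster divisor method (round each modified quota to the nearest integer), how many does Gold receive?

5

Standard divisor 137156/21 ≈ 6531.238; standard quotas: Red 4.545, Blue 3.840, Green 4.172, Gold 5.279, Silver 3.165.
Rounding to the nearest integer gives Red 5, Blue 4, Green 4, Gold 5, Silver 3 — total 21, matching the house size, so no adjustment is needed.
Gold receives 5.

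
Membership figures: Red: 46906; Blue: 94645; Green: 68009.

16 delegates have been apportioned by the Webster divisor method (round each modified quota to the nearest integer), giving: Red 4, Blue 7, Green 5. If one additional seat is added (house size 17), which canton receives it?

Blue

Priority for the next seat is population ÷ (current seats + 0.5).
Priorities: Red 10423.556, Blue 12619.333, Green 12365.273.
Highest priority: Blue.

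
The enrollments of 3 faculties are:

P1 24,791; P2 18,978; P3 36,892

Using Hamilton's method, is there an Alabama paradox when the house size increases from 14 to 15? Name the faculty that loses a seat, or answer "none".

none

At 14 seats: P1 4, P2 3, P3 7.
At 15 seats: P1 5, P2 3, P3 7.
No faculty's allocation decreased.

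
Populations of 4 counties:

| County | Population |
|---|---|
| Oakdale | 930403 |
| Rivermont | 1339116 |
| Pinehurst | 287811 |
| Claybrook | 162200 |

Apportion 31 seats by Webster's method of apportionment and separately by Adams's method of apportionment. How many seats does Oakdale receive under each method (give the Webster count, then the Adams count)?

11 and 10

Webster: Oakdale 11, Rivermont 15, Pinehurst 3, Claybrook 2.
Adams: Oakdale 10, Rivermont 15, Pinehurst 4, Claybrook 2.
Oakdale gets 11 under Webster and 10 under Adams.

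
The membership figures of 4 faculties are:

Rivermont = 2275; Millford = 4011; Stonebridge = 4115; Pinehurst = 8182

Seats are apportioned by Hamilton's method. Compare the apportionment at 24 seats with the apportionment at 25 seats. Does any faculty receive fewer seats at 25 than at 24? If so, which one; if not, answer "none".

At 24 seats: Rivermont 3, Millford 5, Stonebridge 5, Pinehurst 11.
At 25 seats: Rivermont 3, Millford 5, Stonebridge 6, Pinehurst 11.
No faculty's allocation decreased.

none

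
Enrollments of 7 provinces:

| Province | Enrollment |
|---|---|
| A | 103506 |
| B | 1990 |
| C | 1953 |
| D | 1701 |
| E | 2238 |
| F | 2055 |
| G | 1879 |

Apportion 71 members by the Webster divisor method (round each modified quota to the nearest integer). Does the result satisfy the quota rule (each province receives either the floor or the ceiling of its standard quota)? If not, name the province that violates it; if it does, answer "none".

Standard quotas: A 63.725, B 1.225, C 1.202, D 1.047, E 1.378, F 1.265, G 1.157.
Webster allocation: A 65, B 1, C 1, D 1, E 1, F 1, G 1.
A has quota 63.725 (lower 63, upper 64) but receives 65 — outside the quota interval.

A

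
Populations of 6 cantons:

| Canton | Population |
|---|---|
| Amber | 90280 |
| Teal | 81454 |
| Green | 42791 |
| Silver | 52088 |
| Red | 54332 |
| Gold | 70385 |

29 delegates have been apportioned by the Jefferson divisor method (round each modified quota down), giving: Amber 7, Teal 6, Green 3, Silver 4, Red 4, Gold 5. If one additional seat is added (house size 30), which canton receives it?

Priority for the next seat is population ÷ (current seats + 1).
Priorities: Amber 11285.000, Teal 11636.286, Green 10697.750, Silver 10417.600, Red 10866.400, Gold 11730.833.
Highest priority: Gold.

Gold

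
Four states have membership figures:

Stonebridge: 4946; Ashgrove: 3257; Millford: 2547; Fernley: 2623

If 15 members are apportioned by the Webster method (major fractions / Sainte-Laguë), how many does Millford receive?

3

Standard divisor 13373/15 ≈ 891.533; standard quotas: Stonebridge 5.548, Ashgrove 3.653, Millford 2.857, Fernley 2.942.
Rounding to the nearest integer gives 6, 4, 3, 3 = 16 seats, so the divisor must be adjusted.
With modified divisor 910: modified quotas Stonebridge 5.435, Ashgrove 3.579, Millford 2.799, Fernley 2.882.
Rounding to the nearest integer: Stonebridge 5, Ashgrove 4, Millford 3, Fernley 3 (total 15).
Millford receives 3.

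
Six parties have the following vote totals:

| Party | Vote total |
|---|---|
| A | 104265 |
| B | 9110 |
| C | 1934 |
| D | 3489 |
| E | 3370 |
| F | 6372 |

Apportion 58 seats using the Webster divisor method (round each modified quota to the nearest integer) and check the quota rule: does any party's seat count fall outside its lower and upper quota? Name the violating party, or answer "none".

A

Standard quotas: A 47.047, B 4.111, C 0.873, D 1.574, E 1.521, F 2.875.
Webster allocation: A 46, B 4, C 1, D 2, E 2, F 3.
A has quota 47.047 (lower 47, upper 48) but receives 46 — outside the quota interval.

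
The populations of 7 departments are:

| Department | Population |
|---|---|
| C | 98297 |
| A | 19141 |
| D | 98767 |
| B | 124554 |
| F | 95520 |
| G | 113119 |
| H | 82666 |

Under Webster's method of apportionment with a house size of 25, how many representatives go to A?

1

Standard divisor 632064/25 ≈ 25282.56; standard quotas: C 3.888, A 0.757, D 3.907, B 4.926, F 3.778, G 4.474, H 3.270.
Rounding to the nearest integer gives C 4, A 1, D 4, B 5, F 4, G 4, H 3 — total 25, matching the house size, so no adjustment is needed.
A receives 1.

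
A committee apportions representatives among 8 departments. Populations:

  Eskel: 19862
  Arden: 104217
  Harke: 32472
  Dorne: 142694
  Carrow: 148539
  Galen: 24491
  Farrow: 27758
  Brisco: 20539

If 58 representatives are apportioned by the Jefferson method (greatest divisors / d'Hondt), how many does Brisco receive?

Standard divisor 520572/58 ≈ 8975.379; standard quotas: Eskel 2.213, Arden 11.611, Harke 3.618, Dorne 15.898, Carrow 16.550, Galen 2.729, Farrow 3.093, Brisco 2.288.
Rounding down gives 2, 11, 3, 15, 16, 2, 3, 2 = 54 seats, so the divisor must be adjusted.
With modified divisor 8300: modified quotas Eskel 2.393, Arden 12.556, Harke 3.912, Dorne 17.192, Carrow 17.896, Galen 2.951, Farrow 3.344, Brisco 2.475.
Rounding down: Eskel 2, Arden 12, Harke 3, Dorne 17, Carrow 17, Galen 2, Farrow 3, Brisco 2 (total 58).
Brisco receives 2.

2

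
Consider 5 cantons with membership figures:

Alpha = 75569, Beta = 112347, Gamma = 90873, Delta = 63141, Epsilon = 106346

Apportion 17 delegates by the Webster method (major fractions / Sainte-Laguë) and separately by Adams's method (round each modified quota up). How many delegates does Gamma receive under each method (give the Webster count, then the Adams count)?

4 and 3

Webster: Alpha 3, Beta 4, Gamma 4, Delta 2, Epsilon 4.
Adams: Alpha 3, Beta 4, Gamma 3, Delta 3, Epsilon 4.
Gamma gets 4 under Webster and 3 under Adams.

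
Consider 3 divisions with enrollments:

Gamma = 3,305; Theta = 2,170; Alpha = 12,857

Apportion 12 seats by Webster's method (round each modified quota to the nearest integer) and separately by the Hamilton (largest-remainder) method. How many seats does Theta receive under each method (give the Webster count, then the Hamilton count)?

Webster: Gamma 2, Theta 1, Alpha 9.
Hamilton: Gamma 2, Theta 2, Alpha 8.
Theta gets 1 under Webster and 2 under Hamilton.

1 and 2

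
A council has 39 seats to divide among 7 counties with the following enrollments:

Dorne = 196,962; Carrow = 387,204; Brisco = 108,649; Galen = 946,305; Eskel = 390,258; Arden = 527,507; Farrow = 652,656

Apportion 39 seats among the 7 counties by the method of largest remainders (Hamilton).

Total 3209541; standard divisor 3209541/39 ≈ 82295.923.
Standard quotas: Dorne 2.3933, Carrow 4.7050, Brisco 1.3202, Galen 11.4988, Eskel 4.7421, Arden 6.4099, Farrow 7.9306.
Lower quotas: Dorne 2, Carrow 4, Brisco 1, Galen 11, Eskel 4, Arden 6, Farrow 7 (sum 35, leaving 4 seats).
Remainders in descending order: Farrow 0.9306, Eskel 0.7421, Carrow 0.7050, Galen 0.4988, Arden 0.4099, Dorne 0.3933, Brisco 0.3202.
Largest remainders: Farrow, Eskel, Carrow, Galen receive the extra seats.

Dorne 2; Carrow 5; Brisco 1; Galen 12; Eskel 5; Arden 6; Farrow 8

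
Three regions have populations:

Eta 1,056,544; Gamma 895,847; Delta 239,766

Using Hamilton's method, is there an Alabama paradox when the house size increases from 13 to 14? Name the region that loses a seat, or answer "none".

At 13 seats: Eta 6, Gamma 5, Delta 2.
At 14 seats: Eta 7, Gamma 6, Delta 1.
Delta drops from 2 to 1.

Delta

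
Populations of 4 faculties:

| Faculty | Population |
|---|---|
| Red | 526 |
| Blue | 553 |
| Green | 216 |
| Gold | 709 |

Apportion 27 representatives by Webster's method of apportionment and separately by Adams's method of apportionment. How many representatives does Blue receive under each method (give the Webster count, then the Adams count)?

Webster: Red 7, Blue 7, Green 3, Gold 10.
Adams: Red 7, Blue 8, Green 3, Gold 9.
Blue gets 7 under Webster and 8 under Adams.

7 and 8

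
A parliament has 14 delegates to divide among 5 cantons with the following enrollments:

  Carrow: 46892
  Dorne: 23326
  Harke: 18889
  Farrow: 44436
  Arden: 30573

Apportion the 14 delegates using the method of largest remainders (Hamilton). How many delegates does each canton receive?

The standard divisor is 164116/14 ≈ 11722.571.
Standard quotas: Carrow 4.0001, Dorne 1.9898, Harke 1.6113, Farrow 3.7906, Arden 2.6080.
Lower quotas: Carrow 4, Dorne 1, Harke 1, Farrow 3, Arden 2 (sum 11, leaving 3 seats).
Remainders in descending order: Dorne 0.9898, Farrow 0.7906, Harke 0.6113, Arden 0.6080, Carrow 0.0001.
Largest remainders: Dorne, Farrow, Harke receive the extra seats.

Carrow 4, Dorne 2, Harke 2, Farrow 4, Arden 2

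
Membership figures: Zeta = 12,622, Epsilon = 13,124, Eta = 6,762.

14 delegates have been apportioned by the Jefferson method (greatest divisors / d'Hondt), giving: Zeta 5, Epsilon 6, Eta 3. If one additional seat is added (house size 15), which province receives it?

Zeta

Priority for the next seat is population ÷ (current seats + 1).
Priorities: Zeta 2103.667, Epsilon 1874.857, Eta 1690.500.
Highest priority: Zeta.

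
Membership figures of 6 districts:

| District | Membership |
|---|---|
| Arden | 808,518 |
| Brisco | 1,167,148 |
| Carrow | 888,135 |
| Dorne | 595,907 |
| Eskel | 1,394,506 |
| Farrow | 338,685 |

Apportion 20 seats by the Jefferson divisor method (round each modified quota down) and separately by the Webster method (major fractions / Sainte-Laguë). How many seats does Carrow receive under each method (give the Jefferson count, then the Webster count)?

Jefferson: Arden 3, Brisco 5, Carrow 3, Dorne 2, Eskel 6, Farrow 1.
Webster: Arden 3, Brisco 5, Carrow 4, Dorne 2, Eskel 5, Farrow 1.
Carrow gets 3 under Jefferson and 4 under Webster.

3 and 4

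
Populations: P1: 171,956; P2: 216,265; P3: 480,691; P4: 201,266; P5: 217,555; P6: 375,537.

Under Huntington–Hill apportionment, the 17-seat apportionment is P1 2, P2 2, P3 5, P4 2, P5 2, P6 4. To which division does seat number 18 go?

Priority for the next seat is population ÷ (√(s·(s+1))).
Priorities: P1 70200.743, P2 88289.817, P3 87761.768, P4 82166.500, P5 88816.457, P6 83972.626.
Highest priority: P5.

P5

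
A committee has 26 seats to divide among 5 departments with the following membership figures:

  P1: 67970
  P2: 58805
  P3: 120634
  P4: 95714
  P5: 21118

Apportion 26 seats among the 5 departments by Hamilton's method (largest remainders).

P1: 5, P2: 4, P3: 9, P4: 7, P5: 1

Standard divisor: 364241 ÷ 26 ≈ 14009.269.
Standard quotas: P1 4.8518, P2 4.1976, P3 8.6110, P4 6.8322, P5 1.5074.
Lower quotas: P1 4, P2 4, P3 8, P4 6, P5 1 (sum 23, leaving 3 seats).
Remainders in descending order: P1 0.8518, P4 0.8322, P3 0.6110, P5 0.5074, P2 0.1976.
The surplus seats go to P1, P4, P3.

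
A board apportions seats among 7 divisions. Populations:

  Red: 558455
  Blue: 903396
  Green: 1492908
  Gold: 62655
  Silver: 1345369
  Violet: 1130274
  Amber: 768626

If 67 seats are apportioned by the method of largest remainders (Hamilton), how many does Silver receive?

The standard divisor is 6261683/67 ≈ 93457.955.
Standard quotas: Red 5.9755, Blue 9.6663, Green 15.9741, Gold 0.6704, Silver 14.3954, Violet 12.0939, Amber 8.2243.
Lower quotas: Red 5, Blue 9, Green 15, Gold 0, Silver 14, Violet 12, Amber 8 (sum 63, leaving 4 seats).
Remainders in descending order: Red 0.9755, Green 0.9741, Gold 0.6704, Blue 0.6663, Silver 0.3954, Amber 0.2243, Violet 0.0939.
Largest remainders: Red, Green, Gold, Blue receive the extra seats.
Silver receives 14.

14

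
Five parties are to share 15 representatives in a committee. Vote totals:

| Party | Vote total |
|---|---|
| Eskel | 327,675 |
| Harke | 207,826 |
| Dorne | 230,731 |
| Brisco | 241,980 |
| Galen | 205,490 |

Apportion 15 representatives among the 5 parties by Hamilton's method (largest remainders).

The standard divisor is 1213702/15 ≈ 80913.467.
Standard quotas: Eskel 4.0497, Harke 2.5685, Dorne 2.8516, Brisco 2.9906, Galen 2.5396.
Lower quotas: Eskel 4, Harke 2, Dorne 2, Brisco 2, Galen 2 (sum 12, leaving 3 seats).
Remainders in descending order: Brisco 0.9906, Dorne 0.8516, Harke 0.5685, Galen 0.5396, Eskel 0.0497.
The surplus seats go to Brisco, Dorne, Harke.

Eskel=4; Harke=3; Dorne=3; Brisco=3; Galen=2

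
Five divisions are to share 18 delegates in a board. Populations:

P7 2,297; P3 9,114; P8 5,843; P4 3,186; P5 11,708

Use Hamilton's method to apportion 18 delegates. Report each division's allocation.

P7=1, P3=5, P8=3, P4=2, P5=7

Total 32148; standard divisor 32148/18 = 1786.
Standard quotas: P7 1.2861, P3 5.1030, P8 3.2716, P4 1.7839, P5 6.5554.
Lower quotas: P7 1, P3 5, P8 3, P4 1, P5 6 (sum 16, leaving 2 seats).
Remainders in descending order: P4 0.7839, P5 0.5554, P7 0.2861, P8 0.2716, P3 0.1030.
Largest remainders: P4, P5 receive the extra seats.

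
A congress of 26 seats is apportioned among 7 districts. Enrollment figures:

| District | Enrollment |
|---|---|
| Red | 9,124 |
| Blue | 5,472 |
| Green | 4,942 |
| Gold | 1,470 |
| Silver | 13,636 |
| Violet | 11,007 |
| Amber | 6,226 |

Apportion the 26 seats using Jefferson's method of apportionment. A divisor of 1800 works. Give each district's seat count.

Red 5; Blue 3; Green 2; Gold 0; Silver 7; Violet 6; Amber 3

With modified divisor 1800: modified quotas Red 5.069, Blue 3.040, Green 2.746, Gold 0.817, Silver 7.576, Violet 6.115, Amber 3.459.
Rounding down: Red 5, Blue 3, Green 2, Gold 0, Silver 7, Violet 6, Amber 3 (total 26).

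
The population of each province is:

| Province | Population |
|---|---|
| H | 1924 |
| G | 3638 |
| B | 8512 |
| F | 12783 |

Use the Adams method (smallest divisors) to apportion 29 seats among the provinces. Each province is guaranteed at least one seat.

Standard divisor 26857/29 ≈ 926.103; standard quotas: H 2.078, G 3.928, B 9.191, F 13.803.
Rounding up gives 3, 4, 10, 14 = 31 seats, so the divisor must be adjusted.
With modified divisor 973: modified quotas H 1.977, G 3.739, B 8.748, F 13.138.
Rounding up: H 2, G 4, B 9, F 14 (total 29).

H 2; G 4; B 9; F 14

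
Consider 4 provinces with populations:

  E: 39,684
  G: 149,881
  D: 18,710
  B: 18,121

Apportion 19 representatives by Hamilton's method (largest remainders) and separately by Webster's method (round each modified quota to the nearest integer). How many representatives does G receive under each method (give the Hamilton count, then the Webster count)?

13 and 12

Hamilton: E 3, G 13, D 2, B 1.
Webster: E 3, G 12, D 2, B 2.
G gets 13 under Hamilton and 12 under Webster.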